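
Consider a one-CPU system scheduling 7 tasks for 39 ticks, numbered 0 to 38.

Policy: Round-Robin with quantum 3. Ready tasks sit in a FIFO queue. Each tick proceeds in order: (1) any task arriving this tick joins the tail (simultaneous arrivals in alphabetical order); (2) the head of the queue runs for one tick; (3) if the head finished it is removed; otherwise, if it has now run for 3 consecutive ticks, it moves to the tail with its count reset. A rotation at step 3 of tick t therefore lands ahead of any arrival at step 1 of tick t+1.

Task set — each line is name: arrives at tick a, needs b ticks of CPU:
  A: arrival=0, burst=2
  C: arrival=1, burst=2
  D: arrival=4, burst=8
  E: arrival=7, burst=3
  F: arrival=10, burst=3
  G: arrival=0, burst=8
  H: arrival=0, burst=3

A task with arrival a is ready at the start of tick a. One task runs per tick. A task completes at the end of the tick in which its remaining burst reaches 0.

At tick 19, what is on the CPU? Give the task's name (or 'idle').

running at tick 19 = F

t=0: queue=[A,G,H] q_used=0 → run A
t=1: queue=[A,G,H,C] q_used=1 → run A
t=2: queue=[G,H,C] q_used=0 → run G
t=3: queue=[G,H,C] q_used=1 → run G
t=4: queue=[G,H,C,D] q_used=2 → run G
t=5: queue=[H,C,D,G] q_used=0 → run H
t=6: queue=[H,C,D,G] q_used=1 → run H
t=7: queue=[H,C,D,G,E] q_used=2 → run H
t=8: queue=[C,D,G,E] q_used=0 → run C
t=9: queue=[C,D,G,E] q_used=1 → run C
t=10: queue=[D,G,E,F] q_used=0 → run D
t=11: queue=[D,G,E,F] q_used=1 → run D
t=12: queue=[D,G,E,F] q_used=2 → run D
t=13: queue=[G,E,F,D] q_used=0 → run G
t=14: queue=[G,E,F,D] q_used=1 → run G
t=15: queue=[G,E,F,D] q_used=2 → run G
t=16: queue=[E,F,D,G] q_used=0 → run E
t=17: queue=[E,F,D,G] q_used=1 → run E
t=18: queue=[E,F,D,G] q_used=2 → run E
t=19: queue=[F,D,G] q_used=0 → run F
t=20: queue=[F,D,G] q_used=1 → run F
t=21: queue=[F,D,G] q_used=2 → run F
t=22: queue=[D,G] q_used=0 → run D
t=23: queue=[D,G] q_used=1 → run D
t=24: queue=[D,G] q_used=2 → run D
t=25: queue=[G,D] q_used=0 → run G
t=26: queue=[G,D] q_used=1 → run G
t=27: queue=[D] q_used=0 → run D
t=28: queue=[D] q_used=1 → run D
t=29: (idle)
t=30: (idle)
t=31: (idle)
t=32: (idle)
t=33: (idle)
t=34: (idle)
t=35: (idle)
t=36: (idle)
t=37: (idle)
t=38: (idle)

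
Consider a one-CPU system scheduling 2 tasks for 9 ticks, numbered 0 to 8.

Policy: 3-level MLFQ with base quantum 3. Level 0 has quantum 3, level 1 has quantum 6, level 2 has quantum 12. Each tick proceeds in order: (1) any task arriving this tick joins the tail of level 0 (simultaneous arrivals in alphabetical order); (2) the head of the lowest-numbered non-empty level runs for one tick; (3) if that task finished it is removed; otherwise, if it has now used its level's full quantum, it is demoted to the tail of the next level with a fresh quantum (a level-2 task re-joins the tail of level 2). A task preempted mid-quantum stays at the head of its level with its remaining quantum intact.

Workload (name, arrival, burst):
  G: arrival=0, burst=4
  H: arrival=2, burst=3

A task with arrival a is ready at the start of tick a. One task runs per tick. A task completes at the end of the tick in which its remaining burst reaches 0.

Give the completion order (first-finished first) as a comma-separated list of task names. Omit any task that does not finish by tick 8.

completion order = H, G

t=0: L0/L1/L2 = G/-/- → run G
t=1: L0/L1/L2 = G/-/- → run G
t=2: L0/L1/L2 = GH/-/- → run G
t=3: L0/L1/L2 = H/G/- → run H
t=4: L0/L1/L2 = H/G/- → run H
t=5: L0/L1/L2 = H/G/- → run H
t=6: L0/L1/L2 = -/G/- → run G
t=7: (idle)
t=8: (idle)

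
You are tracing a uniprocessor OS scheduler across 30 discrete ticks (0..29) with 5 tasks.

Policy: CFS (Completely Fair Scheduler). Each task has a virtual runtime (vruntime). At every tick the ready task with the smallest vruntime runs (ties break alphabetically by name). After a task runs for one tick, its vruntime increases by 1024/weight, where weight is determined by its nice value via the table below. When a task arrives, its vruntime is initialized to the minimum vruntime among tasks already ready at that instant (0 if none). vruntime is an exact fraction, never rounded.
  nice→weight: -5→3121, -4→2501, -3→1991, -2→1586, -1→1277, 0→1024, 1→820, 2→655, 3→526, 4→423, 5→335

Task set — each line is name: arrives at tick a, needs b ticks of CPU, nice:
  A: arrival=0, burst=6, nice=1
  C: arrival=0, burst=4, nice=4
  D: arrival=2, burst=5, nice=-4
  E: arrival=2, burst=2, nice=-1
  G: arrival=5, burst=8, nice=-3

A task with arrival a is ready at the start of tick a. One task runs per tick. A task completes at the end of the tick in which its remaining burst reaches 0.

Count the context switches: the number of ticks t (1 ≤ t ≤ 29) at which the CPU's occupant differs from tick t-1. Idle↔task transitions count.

context switches = 23

t=0: vr[A=0 C=0] → run A
t=1: vr[A=256/205 C=0] → run C
t=2: vr[A=256/205 C=1024/423 D=256/205 E=256/205] → run A
t=3: vr[A=512/205 C=1024/423 D=256/205 E=256/205] → run D
t=4: vr[A=512/205 C=1024/423 D=20736/12505 E=256/205] → run E
t=5: vr[A=512/205 C=1024/423 D=20736/12505 E=536832/261785 G=20736/12505] → run D
t=6: vr[A=512/205 C=1024/423 D=25856/12505 E=536832/261785 G=20736/12505] → run G
t=7: vr[A=512/205 C=1024/423 D=25856/12505 E=536832/261785 G=54090496/24897455] → run E
t=8: vr[A=512/205 C=1024/423 D=25856/12505 G=54090496/24897455] → run D
t=9: vr[A=512/205 C=1024/423 D=30976/12505 G=54090496/24897455] → run G
t=10: vr[A=512/205 C=1024/423 D=30976/12505 G=66895616/24897455] → run C
t=11: vr[A=512/205 C=2048/423 D=30976/12505 G=66895616/24897455] → run D
t=12: vr[A=512/205 C=2048/423 D=36096/12505 G=66895616/24897455] → run A
t=13: vr[A=768/205 C=2048/423 D=36096/12505 G=66895616/24897455] → run G
t=14: vr[A=768/205 C=2048/423 D=36096/12505 G=79700736/24897455] → run D
t=15: vr[A=768/205 C=2048/423 G=79700736/24897455] → run G
t=16: vr[A=768/205 C=2048/423 G=92505856/24897455] → run G
t=17: vr[A=768/205 C=2048/423 G=105310976/24897455] → run A
t=18: vr[A=1024/205 C=2048/423 G=105310976/24897455] → run G
t=19: vr[A=1024/205 C=2048/423 G=118116096/24897455] → run G
t=20: vr[A=1024/205 C=2048/423 G=130921216/24897455] → run C
t=21: vr[A=1024/205 C=1024/141 G=130921216/24897455] → run A
t=22: vr[A=256/41 C=1024/141 G=130921216/24897455] → run G
t=23: vr[A=256/41 C=1024/141] → run A
t=24: vr[C=1024/141] → run C
t=25: (idle)
t=26: (idle)
t=27: (idle)
t=28: (idle)
t=29: (idle)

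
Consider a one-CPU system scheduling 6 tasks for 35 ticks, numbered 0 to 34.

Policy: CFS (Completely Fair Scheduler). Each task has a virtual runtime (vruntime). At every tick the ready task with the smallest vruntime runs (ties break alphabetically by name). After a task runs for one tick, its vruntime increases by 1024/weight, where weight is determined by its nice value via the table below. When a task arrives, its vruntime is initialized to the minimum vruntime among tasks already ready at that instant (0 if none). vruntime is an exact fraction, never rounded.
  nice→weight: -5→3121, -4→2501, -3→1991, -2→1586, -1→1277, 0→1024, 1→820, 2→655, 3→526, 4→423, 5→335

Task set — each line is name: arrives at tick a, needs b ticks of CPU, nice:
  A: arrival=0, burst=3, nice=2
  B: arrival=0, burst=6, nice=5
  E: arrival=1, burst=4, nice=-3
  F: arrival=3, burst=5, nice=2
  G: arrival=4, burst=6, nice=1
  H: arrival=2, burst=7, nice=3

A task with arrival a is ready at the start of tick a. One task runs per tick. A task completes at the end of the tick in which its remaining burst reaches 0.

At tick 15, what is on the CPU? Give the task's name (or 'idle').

t=0: vr[A=0 B=0] → run A
t=1: vr[A=1024/655 B=0 E=0] → run B
t=2: vr[A=1024/655 B=1024/335 E=0 H=0] → run E
t=3: vr[A=1024/655 B=1024/335 E=1024/1991 F=0 H=0] → run F
t=4: vr[A=1024/655 B=1024/335 E=1024/1991 F=1024/655 G=0 H=0] → run G
t=5: vr[A=1024/655 B=1024/335 E=1024/1991 F=1024/655 G=256/205 H=0] → run H
t=6: vr[A=1024/655 B=1024/335 E=1024/1991 F=1024/655 G=256/205 H=512/263] → run E
t=7: vr[A=1024/655 B=1024/335 E=2048/1991 F=1024/655 G=256/205 H=512/263] → run E
t=8: vr[A=1024/655 B=1024/335 E=3072/1991 F=1024/655 G=256/205 H=512/263] → run G
t=9: vr[A=1024/655 B=1024/335 E=3072/1991 F=1024/655 G=512/205 H=512/263] → run E
t=10: vr[A=1024/655 B=1024/335 F=1024/655 G=512/205 H=512/263] → run A
t=11: vr[A=2048/655 B=1024/335 F=1024/655 G=512/205 H=512/263] → run F
t=12: vr[A=2048/655 B=1024/335 F=2048/655 G=512/205 H=512/263] → run H
t=13: vr[A=2048/655 B=1024/335 F=2048/655 G=512/205 H=1024/263] → run G
t=14: vr[A=2048/655 B=1024/335 F=2048/655 G=768/205 H=1024/263] → run B
t=15: vr[A=2048/655 B=2048/335 F=2048/655 G=768/205 H=1024/263] → run A
t=16: vr[B=2048/335 F=2048/655 G=768/205 H=1024/263] → run F
t=17: vr[B=2048/335 F=3072/655 G=768/205 H=1024/263] → run G
t=18: vr[B=2048/335 F=3072/655 G=1024/205 H=1024/263] → run H
t=19: vr[B=2048/335 F=3072/655 G=1024/205 H=1536/263] → run F
t=20: vr[B=2048/335 F=4096/655 G=1024/205 H=1536/263] → run G
t=21: vr[B=2048/335 F=4096/655 G=256/41 H=1536/263] → run H
t=22: vr[B=2048/335 F=4096/655 G=256/41 H=2048/263] → run B
t=23: vr[B=3072/335 F=4096/655 G=256/41 H=2048/263] → run G
t=24: vr[B=3072/335 F=4096/655 H=2048/263] → run F
t=25: vr[B=3072/335 H=2048/263] → run H
t=26: vr[B=3072/335 H=2560/263] → run B
t=27: vr[B=4096/335 H=2560/263] → run H
t=28: vr[B=4096/335 H=3072/263] → run H
t=29: vr[B=4096/335] → run B
t=30: vr[B=1024/67] → run B
t=31: (idle)
t=32: (idle)
t=33: (idle)
t=34: (idle)

running at tick 15 = A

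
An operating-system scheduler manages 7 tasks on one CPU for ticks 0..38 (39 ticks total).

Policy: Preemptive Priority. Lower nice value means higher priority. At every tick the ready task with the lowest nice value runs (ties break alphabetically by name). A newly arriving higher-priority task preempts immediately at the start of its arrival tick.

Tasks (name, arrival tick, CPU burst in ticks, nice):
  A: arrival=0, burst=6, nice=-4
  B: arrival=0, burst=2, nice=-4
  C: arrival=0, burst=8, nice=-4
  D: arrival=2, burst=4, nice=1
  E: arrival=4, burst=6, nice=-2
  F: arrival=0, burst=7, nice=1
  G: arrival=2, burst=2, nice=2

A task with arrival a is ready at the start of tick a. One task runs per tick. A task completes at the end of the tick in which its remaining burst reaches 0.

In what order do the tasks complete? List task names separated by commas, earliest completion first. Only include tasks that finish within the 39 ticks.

completion order = A, B, C, E, D, F, G

t=0: ready={A,B,C,F} → run A
t=1: ready={A,B,C,F} → run A
t=2: ready={A,B,C,D,F,G} → run A
t=3: ready={A,B,C,D,F,G} → run A
t=4: ready={A,B,C,D,E,F,G} → run A
t=5: ready={A,B,C,D,E,F,G} → run A
t=6: ready={B,C,D,E,F,G} → run B
t=7: ready={B,C,D,E,F,G} → run B
t=8: ready={C,D,E,F,G} → run C
t=9: ready={C,D,E,F,G} → run C
t=10: ready={C,D,E,F,G} → run C
t=11: ready={C,D,E,F,G} → run C
t=12: ready={C,D,E,F,G} → run C
t=13: ready={C,D,E,F,G} → run C
t=14: ready={C,D,E,F,G} → run C
t=15: ready={C,D,E,F,G} → run C
t=16: ready={D,E,F,G} → run E
t=17: ready={D,E,F,G} → run E
t=18: ready={D,E,F,G} → run E
t=19: ready={D,E,F,G} → run E
t=20: ready={D,E,F,G} → run E
t=21: ready={D,E,F,G} → run E
t=22: ready={D,F,G} → run D
t=23: ready={D,F,G} → run D
t=24: ready={D,F,G} → run D
t=25: ready={D,F,G} → run D
t=26: ready={F,G} → run F
t=27: ready={F,G} → run F
t=28: ready={F,G} → run F
t=29: ready={F,G} → run F
t=30: ready={F,G} → run F
t=31: ready={F,G} → run F
t=32: ready={F,G} → run F
t=33: ready={G} → run G
t=34: ready={G} → run G
t=35: (idle)
t=36: (idle)
t=37: (idle)
t=38: (idle)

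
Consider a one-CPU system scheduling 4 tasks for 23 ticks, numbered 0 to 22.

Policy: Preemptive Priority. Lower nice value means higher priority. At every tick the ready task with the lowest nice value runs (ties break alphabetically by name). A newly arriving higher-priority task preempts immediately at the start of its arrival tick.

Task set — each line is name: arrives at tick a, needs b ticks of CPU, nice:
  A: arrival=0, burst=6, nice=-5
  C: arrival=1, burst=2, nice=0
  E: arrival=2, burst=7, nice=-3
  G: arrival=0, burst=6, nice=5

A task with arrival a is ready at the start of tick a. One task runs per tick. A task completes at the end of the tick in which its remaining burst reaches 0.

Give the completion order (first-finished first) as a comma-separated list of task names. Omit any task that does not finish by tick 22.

completion order = A, E, C, G

t=0: ready={A,G} → run A
t=1: ready={A,C,G} → run A
t=2: ready={A,C,E,G} → run A
t=3: ready={A,C,E,G} → run A
t=4: ready={A,C,E,G} → run A
t=5: ready={A,C,E,G} → run A
t=6: ready={C,E,G} → run E
t=7: ready={C,E,G} → run E
t=8: ready={C,E,G} → run E
t=9: ready={C,E,G} → run E
t=10: ready={C,E,G} → run E
t=11: ready={C,E,G} → run E
t=12: ready={C,E,G} → run E
t=13: ready={C,G} → run C
t=14: ready={C,G} → run C
t=15: ready={G} → run G
t=16: ready={G} → run G
t=17: ready={G} → run G
t=18: ready={G} → run G
t=19: ready={G} → run G
t=20: ready={G} → run G
t=21: (idle)
t=22: (idle)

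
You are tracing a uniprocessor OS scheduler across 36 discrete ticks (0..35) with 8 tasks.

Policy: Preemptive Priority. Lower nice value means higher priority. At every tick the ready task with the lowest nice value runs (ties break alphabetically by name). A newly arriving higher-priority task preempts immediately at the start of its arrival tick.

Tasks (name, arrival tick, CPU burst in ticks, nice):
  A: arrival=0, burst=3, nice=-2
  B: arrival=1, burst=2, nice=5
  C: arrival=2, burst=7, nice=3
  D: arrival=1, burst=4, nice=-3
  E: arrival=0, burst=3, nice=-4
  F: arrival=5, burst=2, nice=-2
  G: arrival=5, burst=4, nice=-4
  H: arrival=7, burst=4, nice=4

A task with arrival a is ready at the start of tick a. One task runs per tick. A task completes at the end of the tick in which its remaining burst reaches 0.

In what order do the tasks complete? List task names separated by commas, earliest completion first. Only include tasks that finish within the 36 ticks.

completion order = E, G, D, A, F, C, H, B

t=0: ready={A,E} → run E
t=1: ready={A,B,D,E} → run E
t=2: ready={A,B,C,D,E} → run E
t=3: ready={A,B,C,D} → run D
t=4: ready={A,B,C,D} → run D
t=5: ready={A,B,C,D,F,G} → run G
t=6: ready={A,B,C,D,F,G} → run G
t=7: ready={A,B,C,D,F,G,H} → run G
t=8: ready={A,B,C,D,F,G,H} → run G
t=9: ready={A,B,C,D,F,H} → run D
t=10: ready={A,B,C,D,F,H} → run D
t=11: ready={A,B,C,F,H} → run A
t=12: ready={A,B,C,F,H} → run A
t=13: ready={A,B,C,F,H} → run A
t=14: ready={B,C,F,H} → run F
t=15: ready={B,C,F,H} → run F
t=16: ready={B,C,H} → run C
t=17: ready={B,C,H} → run C
t=18: ready={B,C,H} → run C
t=19: ready={B,C,H} → run C
t=20: ready={B,C,H} → run C
t=21: ready={B,C,H} → run C
t=22: ready={B,C,H} → run C
t=23: ready={B,H} → run H
t=24: ready={B,H} → run H
t=25: ready={B,H} → run H
t=26: ready={B,H} → run H
t=27: ready={B} → run B
t=28: ready={B} → run B
t=29: (idle)
t=30: (idle)
t=31: (idle)
t=32: (idle)
t=33: (idle)
t=34: (idle)
t=35: (idle)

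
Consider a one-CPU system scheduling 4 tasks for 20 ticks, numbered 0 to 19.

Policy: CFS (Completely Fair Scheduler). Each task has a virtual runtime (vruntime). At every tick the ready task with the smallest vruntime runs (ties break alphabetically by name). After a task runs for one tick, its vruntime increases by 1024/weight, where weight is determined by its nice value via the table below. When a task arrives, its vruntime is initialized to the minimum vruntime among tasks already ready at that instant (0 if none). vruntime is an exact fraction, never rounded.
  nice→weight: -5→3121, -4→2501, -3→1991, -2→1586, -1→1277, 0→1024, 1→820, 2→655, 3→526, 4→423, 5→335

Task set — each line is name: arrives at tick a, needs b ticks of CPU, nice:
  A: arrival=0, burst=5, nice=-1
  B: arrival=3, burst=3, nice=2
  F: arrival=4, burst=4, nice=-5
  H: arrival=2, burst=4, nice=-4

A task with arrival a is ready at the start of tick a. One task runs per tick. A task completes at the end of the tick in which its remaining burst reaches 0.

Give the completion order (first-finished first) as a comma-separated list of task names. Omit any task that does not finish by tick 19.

completion order = F, H, A, B

t=0: vr[A=0] → run A
t=1: vr[A=1024/1277] → run A
t=2: vr[A=2048/1277 H=2048/1277] → run A
t=3: vr[A=3072/1277 B=2048/1277 H=2048/1277] → run B
t=4: vr[A=3072/1277 B=2649088/836435 F=2048/1277 H=2048/1277] → run F
t=5: vr[A=3072/1277 B=2649088/836435 F=7699456/3985517 H=2048/1277] → run H
t=6: vr[A=3072/1277 B=2649088/836435 F=7699456/3985517 H=6429696/3193777] → run F
t=7: vr[A=3072/1277 B=2649088/836435 F=9007104/3985517 H=6429696/3193777] → run H
t=8: vr[A=3072/1277 B=2649088/836435 F=9007104/3985517 H=7737344/3193777] → run F
t=9: vr[A=3072/1277 B=2649088/836435 F=10314752/3985517 H=7737344/3193777] → run A
t=10: vr[A=4096/1277 B=2649088/836435 F=10314752/3985517 H=7737344/3193777] → run H
t=11: vr[A=4096/1277 B=2649088/836435 F=10314752/3985517 H=9044992/3193777] → run F
t=12: vr[A=4096/1277 B=2649088/836435 H=9044992/3193777] → run H
t=13: vr[A=4096/1277 B=2649088/836435] → run B
t=14: vr[A=4096/1277 B=3956736/836435] → run A
t=15: vr[B=3956736/836435] → run B
t=16: (idle)
t=17: (idle)
t=18: (idle)
t=19: (idle)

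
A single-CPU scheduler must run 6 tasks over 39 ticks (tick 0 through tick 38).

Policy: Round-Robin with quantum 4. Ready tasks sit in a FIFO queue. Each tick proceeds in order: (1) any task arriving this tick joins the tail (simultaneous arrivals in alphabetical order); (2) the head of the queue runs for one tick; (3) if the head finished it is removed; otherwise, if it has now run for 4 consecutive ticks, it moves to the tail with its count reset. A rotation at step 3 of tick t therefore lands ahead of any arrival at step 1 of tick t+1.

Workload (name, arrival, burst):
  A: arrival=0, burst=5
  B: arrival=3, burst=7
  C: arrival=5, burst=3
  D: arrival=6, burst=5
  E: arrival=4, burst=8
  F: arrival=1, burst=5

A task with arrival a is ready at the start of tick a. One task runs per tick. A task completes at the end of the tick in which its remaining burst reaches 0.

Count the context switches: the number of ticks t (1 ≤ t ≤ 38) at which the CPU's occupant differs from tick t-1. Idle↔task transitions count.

t=0: queue=[A] q_used=0 → run A
t=1: queue=[A,F] q_used=1 → run A
t=2: queue=[A,F] q_used=2 → run A
t=3: queue=[A,F,B] q_used=3 → run A
t=4: queue=[F,B,A,E] q_used=0 → run F
t=5: queue=[F,B,A,E,C] q_used=1 → run F
t=6: queue=[F,B,A,E,C,D] q_used=2 → run F
t=7: queue=[F,B,A,E,C,D] q_used=3 → run F
t=8: queue=[B,A,E,C,D,F] q_used=0 → run B
t=9: queue=[B,A,E,C,D,F] q_used=1 → run B
t=10: queue=[B,A,E,C,D,F] q_used=2 → run B
t=11: queue=[B,A,E,C,D,F] q_used=3 → run B
t=12: queue=[A,E,C,D,F,B] q_used=0 → run A
t=13: queue=[E,C,D,F,B] q_used=0 → run E
t=14: queue=[E,C,D,F,B] q_used=1 → run E
t=15: queue=[E,C,D,F,B] q_used=2 → run E
t=16: queue=[E,C,D,F,B] q_used=3 → run E
t=17: queue=[C,D,F,B,E] q_used=0 → run C
t=18: queue=[C,D,F,B,E] q_used=1 → run C
t=19: queue=[C,D,F,B,E] q_used=2 → run C
t=20: queue=[D,F,B,E] q_used=0 → run D
t=21: queue=[D,F,B,E] q_used=1 → run D
t=22: queue=[D,F,B,E] q_used=2 → run D
t=23: queue=[D,F,B,E] q_used=3 → run D
t=24: queue=[F,B,E,D] q_used=0 → run F
t=25: queue=[B,E,D] q_used=0 → run B
t=26: queue=[B,E,D] q_used=1 → run B
t=27: queue=[B,E,D] q_used=2 → run B
t=28: queue=[E,D] q_used=0 → run E
t=29: queue=[E,D] q_used=1 → run E
t=30: queue=[E,D] q_used=2 → run E
t=31: queue=[E,D] q_used=3 → run E
t=32: queue=[D] q_used=0 → run D
t=33: (idle)
t=34: (idle)
t=35: (idle)
t=36: (idle)
t=37: (idle)
t=38: (idle)

context switches = 11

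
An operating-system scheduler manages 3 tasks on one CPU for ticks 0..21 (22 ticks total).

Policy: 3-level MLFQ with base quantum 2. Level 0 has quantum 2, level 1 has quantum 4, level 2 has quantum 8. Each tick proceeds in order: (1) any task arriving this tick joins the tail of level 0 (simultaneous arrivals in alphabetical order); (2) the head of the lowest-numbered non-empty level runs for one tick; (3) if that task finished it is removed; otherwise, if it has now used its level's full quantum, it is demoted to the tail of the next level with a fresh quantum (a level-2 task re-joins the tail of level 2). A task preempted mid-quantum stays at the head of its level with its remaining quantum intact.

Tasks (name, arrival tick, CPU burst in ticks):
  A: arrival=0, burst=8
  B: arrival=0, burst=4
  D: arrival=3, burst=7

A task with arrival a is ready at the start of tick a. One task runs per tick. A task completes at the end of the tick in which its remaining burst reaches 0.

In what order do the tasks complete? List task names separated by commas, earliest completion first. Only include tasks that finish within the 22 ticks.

t=0: L0/L1/L2 = AB/-/- → run A
t=1: L0/L1/L2 = AB/-/- → run A
t=2: L0/L1/L2 = B/A/- → run B
t=3: L0/L1/L2 = BD/A/- → run B
t=4: L0/L1/L2 = D/AB/- → run D
t=5: L0/L1/L2 = D/AB/- → run D
t=6: L0/L1/L2 = -/ABD/- → run A
t=7: L0/L1/L2 = -/ABD/- → run A
t=8: L0/L1/L2 = -/ABD/- → run A
t=9: L0/L1/L2 = -/ABD/- → run A
t=10: L0/L1/L2 = -/BD/A → run B
t=11: L0/L1/L2 = -/BD/A → run B
t=12: L0/L1/L2 = -/D/A → run D
t=13: L0/L1/L2 = -/D/A → run D
t=14: L0/L1/L2 = -/D/A → run D
t=15: L0/L1/L2 = -/D/A → run D
t=16: L0/L1/L2 = -/-/AD → run A
t=17: L0/L1/L2 = -/-/AD → run A
t=18: L0/L1/L2 = -/-/D → run D
t=19: (idle)
t=20: (idle)
t=21: (idle)

completion order = B, A, D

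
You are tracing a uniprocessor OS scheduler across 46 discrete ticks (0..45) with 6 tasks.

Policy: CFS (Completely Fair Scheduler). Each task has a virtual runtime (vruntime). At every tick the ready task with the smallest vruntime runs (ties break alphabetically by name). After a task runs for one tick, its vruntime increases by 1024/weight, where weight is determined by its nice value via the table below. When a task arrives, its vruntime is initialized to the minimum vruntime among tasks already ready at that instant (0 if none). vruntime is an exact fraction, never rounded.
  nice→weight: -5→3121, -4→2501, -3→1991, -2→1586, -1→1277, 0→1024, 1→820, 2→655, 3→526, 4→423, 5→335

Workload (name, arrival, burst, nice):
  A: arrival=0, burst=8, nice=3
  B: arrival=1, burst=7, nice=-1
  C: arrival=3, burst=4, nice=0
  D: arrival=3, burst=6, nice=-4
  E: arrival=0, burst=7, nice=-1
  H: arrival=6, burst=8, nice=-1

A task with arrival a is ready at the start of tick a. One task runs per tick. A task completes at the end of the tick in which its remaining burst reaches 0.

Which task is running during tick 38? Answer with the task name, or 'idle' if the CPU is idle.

t=0: vr[A=0 E=0] → run A
t=1: vr[A=512/263 B=0 E=0] → run B
t=2: vr[A=512/263 B=1024/1277 E=0] → run E
t=3: vr[A=512/263 B=1024/1277 C=1024/1277 D=1024/1277 E=1024/1277] → run B
t=4: vr[A=512/263 B=2048/1277 C=1024/1277 D=1024/1277 E=1024/1277] → run C
t=5: vr[A=512/263 B=2048/1277 C=2301/1277 D=1024/1277 E=1024/1277] → run D
t=6: vr[A=512/263 B=2048/1277 C=2301/1277 D=3868672/3193777 E=1024/1277 H=1024/1277] → run E
t=7: vr[A=512/263 B=2048/1277 C=2301/1277 D=3868672/3193777 E=2048/1277 H=1024/1277] → run H
t=8: vr[A=512/263 B=2048/1277 C=2301/1277 D=3868672/3193777 E=2048/1277 H=2048/1277] → run D
t=9: vr[A=512/263 B=2048/1277 C=2301/1277 D=5176320/3193777 E=2048/1277 H=2048/1277] → run B
t=10: vr[A=512/263 B=3072/1277 C=2301/1277 D=5176320/3193777 E=2048/1277 H=2048/1277] → run E
t=11: vr[A=512/263 B=3072/1277 C=2301/1277 D=5176320/3193777 E=3072/1277 H=2048/1277] → run H
t=12: vr[A=512/263 B=3072/1277 C=2301/1277 D=5176320/3193777 E=3072/1277 H=3072/1277] → run D
t=13: vr[A=512/263 B=3072/1277 C=2301/1277 D=6483968/3193777 E=3072/1277 H=3072/1277] → run C
t=14: vr[A=512/263 B=3072/1277 C=3578/1277 D=6483968/3193777 E=3072/1277 H=3072/1277] → run A
t=15: vr[A=1024/263 B=3072/1277 C=3578/1277 D=6483968/3193777 E=3072/1277 H=3072/1277] → run D
t=16: vr[A=1024/263 B=3072/1277 C=3578/1277 D=7791616/3193777 E=3072/1277 H=3072/1277] → run B
t=17: vr[A=1024/263 B=4096/1277 C=3578/1277 D=7791616/3193777 E=3072/1277 H=3072/1277] → run E
t=18: vr[A=1024/263 B=4096/1277 C=3578/1277 D=7791616/3193777 E=4096/1277 H=3072/1277] → run H
t=19: vr[A=1024/263 B=4096/1277 C=3578/1277 D=7791616/3193777 E=4096/1277 H=4096/1277] → run D
t=20: vr[A=1024/263 B=4096/1277 C=3578/1277 D=9099264/3193777 E=4096/1277 H=4096/1277] → run C
t=21: vr[A=1024/263 B=4096/1277 C=4855/1277 D=9099264/3193777 E=4096/1277 H=4096/1277] → run D
t=22: vr[A=1024/263 B=4096/1277 C=4855/1277 E=4096/1277 H=4096/1277] → run B
t=23: vr[A=1024/263 B=5120/1277 C=4855/1277 E=4096/1277 H=4096/1277] → run E
t=24: vr[A=1024/263 B=5120/1277 C=4855/1277 E=5120/1277 H=4096/1277] → run H
t=25: vr[A=1024/263 B=5120/1277 C=4855/1277 E=5120/1277 H=5120/1277] → run C
t=26: vr[A=1024/263 B=5120/1277 E=5120/1277 H=5120/1277] → run A
t=27: vr[A=1536/263 B=5120/1277 E=5120/1277 H=5120/1277] → run B
t=28: vr[A=1536/263 B=6144/1277 E=5120/1277 H=5120/1277] → run E
t=29: vr[A=1536/263 B=6144/1277 E=6144/1277 H=5120/1277] → run H
t=30: vr[A=1536/263 B=6144/1277 E=6144/1277 H=6144/1277] → run B
t=31: vr[A=1536/263 E=6144/1277 H=6144/1277] → run E
t=32: vr[A=1536/263 H=6144/1277] → run H
t=33: vr[A=1536/263 H=7168/1277] → run H
t=34: vr[A=1536/263 H=8192/1277] → run A
t=35: vr[A=2048/263 H=8192/1277] → run H
t=36: vr[A=2048/263] → run A
t=37: vr[A=2560/263] → run A
t=38: vr[A=3072/263] → run A
t=39: vr[A=3584/263] → run A
t=40: (idle)
t=41: (idle)
t=42: (idle)
t=43: (idle)
t=44: (idle)
t=45: (idle)

running at tick 38 = A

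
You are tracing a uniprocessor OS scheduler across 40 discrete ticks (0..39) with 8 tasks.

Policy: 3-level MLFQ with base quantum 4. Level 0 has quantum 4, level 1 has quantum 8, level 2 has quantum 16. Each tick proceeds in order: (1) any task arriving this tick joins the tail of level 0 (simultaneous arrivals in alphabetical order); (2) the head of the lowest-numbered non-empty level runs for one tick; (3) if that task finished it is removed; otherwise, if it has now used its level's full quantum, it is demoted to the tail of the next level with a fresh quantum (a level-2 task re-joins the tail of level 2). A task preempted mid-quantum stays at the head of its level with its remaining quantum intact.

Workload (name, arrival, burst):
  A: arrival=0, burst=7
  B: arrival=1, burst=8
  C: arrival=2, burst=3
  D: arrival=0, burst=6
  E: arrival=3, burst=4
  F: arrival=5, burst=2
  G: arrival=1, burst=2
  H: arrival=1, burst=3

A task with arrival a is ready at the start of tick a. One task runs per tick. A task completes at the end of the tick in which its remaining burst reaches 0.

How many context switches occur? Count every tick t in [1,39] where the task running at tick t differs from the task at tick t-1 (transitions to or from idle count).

t=0: L0/L1/L2 = AD/-/- → run A
t=1: L0/L1/L2 = ADBGH/-/- → run A
t=2: L0/L1/L2 = ADBGHC/-/- → run A
t=3: L0/L1/L2 = ADBGHCE/-/- → run A
t=4: L0/L1/L2 = DBGHCE/A/- → run D
t=5: L0/L1/L2 = DBGHCEF/A/- → run D
t=6: L0/L1/L2 = DBGHCEF/A/- → run D
t=7: L0/L1/L2 = DBGHCEF/A/- → run D
t=8: L0/L1/L2 = BGHCEF/AD/- → run B
t=9: L0/L1/L2 = BGHCEF/AD/- → run B
t=10: L0/L1/L2 = BGHCEF/AD/- → run B
t=11: L0/L1/L2 = BGHCEF/AD/- → run B
t=12: L0/L1/L2 = GHCEF/ADB/- → run G
t=13: L0/L1/L2 = GHCEF/ADB/- → run G
t=14: L0/L1/L2 = HCEF/ADB/- → run H
t=15: L0/L1/L2 = HCEF/ADB/- → run H
t=16: L0/L1/L2 = HCEF/ADB/- → run H
t=17: L0/L1/L2 = CEF/ADB/- → run C
t=18: L0/L1/L2 = CEF/ADB/- → run C
t=19: L0/L1/L2 = CEF/ADB/- → run C
t=20: L0/L1/L2 = EF/ADB/- → run E
t=21: L0/L1/L2 = EF/ADB/- → run E
t=22: L0/L1/L2 = EF/ADB/- → run E
t=23: L0/L1/L2 = EF/ADB/- → run E
t=24: L0/L1/L2 = F/ADB/- → run F
t=25: L0/L1/L2 = F/ADB/- → run F
t=26: L0/L1/L2 = -/ADB/- → run A
t=27: L0/L1/L2 = -/ADB/- → run A
t=28: L0/L1/L2 = -/ADB/- → run A
t=29: L0/L1/L2 = -/DB/- → run D
t=30: L0/L1/L2 = -/DB/- → run D
t=31: L0/L1/L2 = -/B/- → run B
t=32: L0/L1/L2 = -/B/- → run B
t=33: L0/L1/L2 = -/B/- → run B
t=34: L0/L1/L2 = -/B/- → run B
t=35: (idle)
t=36: (idle)
t=37: (idle)
t=38: (idle)
t=39: (idle)

context switches = 11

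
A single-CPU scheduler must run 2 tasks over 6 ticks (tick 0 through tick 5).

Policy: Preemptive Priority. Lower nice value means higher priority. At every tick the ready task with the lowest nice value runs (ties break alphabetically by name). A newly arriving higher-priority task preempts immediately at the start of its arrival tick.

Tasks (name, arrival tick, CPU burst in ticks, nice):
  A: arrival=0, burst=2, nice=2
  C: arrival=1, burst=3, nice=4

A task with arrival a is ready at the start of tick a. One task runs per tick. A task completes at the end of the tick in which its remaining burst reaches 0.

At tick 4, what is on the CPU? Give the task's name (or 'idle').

running at tick 4 = C

t=0: ready={A} → run A
t=1: ready={A,C} → run A
t=2: ready={C} → run C
t=3: ready={C} → run C
t=4: ready={C} → run C
t=5: (idle)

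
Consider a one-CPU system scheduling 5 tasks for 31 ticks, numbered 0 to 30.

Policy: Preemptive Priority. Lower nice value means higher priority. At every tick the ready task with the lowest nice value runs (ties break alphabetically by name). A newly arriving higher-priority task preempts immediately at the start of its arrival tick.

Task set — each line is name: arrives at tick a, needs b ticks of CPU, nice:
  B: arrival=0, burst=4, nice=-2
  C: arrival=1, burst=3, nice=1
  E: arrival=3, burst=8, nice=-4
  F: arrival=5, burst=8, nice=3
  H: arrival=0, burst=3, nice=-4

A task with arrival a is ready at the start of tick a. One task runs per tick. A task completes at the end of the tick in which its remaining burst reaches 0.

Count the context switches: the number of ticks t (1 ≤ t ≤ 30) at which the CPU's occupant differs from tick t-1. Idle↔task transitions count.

t=0: ready={B,H} → run H
t=1: ready={B,C,H} → run H
t=2: ready={B,C,H} → run H
t=3: ready={B,C,E} → run E
t=4: ready={B,C,E} → run E
t=5: ready={B,C,E,F} → run E
t=6: ready={B,C,E,F} → run E
t=7: ready={B,C,E,F} → run E
t=8: ready={B,C,E,F} → run E
t=9: ready={B,C,E,F} → run E
t=10: ready={B,C,E,F} → run E
t=11: ready={B,C,F} → run B
t=12: ready={B,C,F} → run B
t=13: ready={B,C,F} → run B
t=14: ready={B,C,F} → run B
t=15: ready={C,F} → run C
t=16: ready={C,F} → run C
t=17: ready={C,F} → run C
t=18: ready={F} → run F
t=19: ready={F} → run F
t=20: ready={F} → run F
t=21: ready={F} → run F
t=22: ready={F} → run F
t=23: ready={F} → run F
t=24: ready={F} → run F
t=25: ready={F} → run F
t=26: (idle)
t=27: (idle)
t=28: (idle)
t=29: (idle)
t=30: (idle)

context switches = 5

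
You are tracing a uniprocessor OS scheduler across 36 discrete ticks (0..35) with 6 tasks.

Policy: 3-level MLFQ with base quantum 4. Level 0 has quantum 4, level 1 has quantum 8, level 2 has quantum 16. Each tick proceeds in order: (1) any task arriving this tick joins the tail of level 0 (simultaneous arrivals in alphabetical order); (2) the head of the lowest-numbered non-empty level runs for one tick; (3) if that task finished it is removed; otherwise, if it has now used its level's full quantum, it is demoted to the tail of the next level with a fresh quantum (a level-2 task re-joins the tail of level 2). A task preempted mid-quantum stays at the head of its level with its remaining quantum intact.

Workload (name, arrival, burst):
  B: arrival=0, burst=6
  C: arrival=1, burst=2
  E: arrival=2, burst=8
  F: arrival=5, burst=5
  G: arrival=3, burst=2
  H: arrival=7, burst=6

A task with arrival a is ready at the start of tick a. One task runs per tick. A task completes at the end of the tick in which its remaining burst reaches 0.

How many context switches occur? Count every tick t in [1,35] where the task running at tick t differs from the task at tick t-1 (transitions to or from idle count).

t=0: L0/L1/L2 = B/-/- → run B
t=1: L0/L1/L2 = BC/-/- → run B
t=2: L0/L1/L2 = BCE/-/- → run B
t=3: L0/L1/L2 = BCEG/-/- → run B
t=4: L0/L1/L2 = CEG/B/- → run C
t=5: L0/L1/L2 = CEGF/B/- → run C
t=6: L0/L1/L2 = EGF/B/- → run E
t=7: L0/L1/L2 = EGFH/B/- → run E
t=8: L0/L1/L2 = EGFH/B/- → run E
t=9: L0/L1/L2 = EGFH/B/- → run E
t=10: L0/L1/L2 = GFH/BE/- → run G
t=11: L0/L1/L2 = GFH/BE/- → run G
t=12: L0/L1/L2 = FH/BE/- → run F
t=13: L0/L1/L2 = FH/BE/- → run F
t=14: L0/L1/L2 = FH/BE/- → run F
t=15: L0/L1/L2 = FH/BE/- → run F
t=16: L0/L1/L2 = H/BEF/- → run H
t=17: L0/L1/L2 = H/BEF/- → run H
t=18: L0/L1/L2 = H/BEF/- → run H
t=19: L0/L1/L2 = H/BEF/- → run H
t=20: L0/L1/L2 = -/BEFH/- → run B
t=21: L0/L1/L2 = -/BEFH/- → run B
t=22: L0/L1/L2 = -/EFH/- → run E
t=23: L0/L1/L2 = -/EFH/- → run E
t=24: L0/L1/L2 = -/EFH/- → run E
t=25: L0/L1/L2 = -/EFH/- → run E
t=26: L0/L1/L2 = -/FH/- → run F
t=27: L0/L1/L2 = -/H/- → run H
t=28: L0/L1/L2 = -/H/- → run H
t=29: (idle)
t=30: (idle)
t=31: (idle)
t=32: (idle)
t=33: (idle)
t=34: (idle)
t=35: (idle)

context switches = 10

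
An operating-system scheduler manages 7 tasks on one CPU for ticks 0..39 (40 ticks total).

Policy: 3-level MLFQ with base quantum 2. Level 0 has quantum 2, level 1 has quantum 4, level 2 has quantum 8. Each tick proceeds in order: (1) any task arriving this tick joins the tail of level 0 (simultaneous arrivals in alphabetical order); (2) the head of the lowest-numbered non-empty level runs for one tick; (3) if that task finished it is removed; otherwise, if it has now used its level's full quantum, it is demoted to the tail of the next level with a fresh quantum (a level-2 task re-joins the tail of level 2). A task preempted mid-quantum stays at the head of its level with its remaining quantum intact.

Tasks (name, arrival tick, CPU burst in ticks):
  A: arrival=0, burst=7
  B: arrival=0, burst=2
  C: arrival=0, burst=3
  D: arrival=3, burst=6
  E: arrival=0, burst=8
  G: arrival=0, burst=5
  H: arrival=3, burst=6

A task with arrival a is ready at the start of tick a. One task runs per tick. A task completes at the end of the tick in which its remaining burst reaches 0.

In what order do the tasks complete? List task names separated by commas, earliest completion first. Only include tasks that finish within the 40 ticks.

completion order = B, C, G, D, H, A, E

t=0: L0/L1/L2 = ABCEG/-/- → run A
t=1: L0/L1/L2 = ABCEG/-/- → run A
t=2: L0/L1/L2 = BCEG/A/- → run B
t=3: L0/L1/L2 = BCEGDH/A/- → run B
t=4: L0/L1/L2 = CEGDH/A/- → run C
t=5: L0/L1/L2 = CEGDH/A/- → run C
t=6: L0/L1/L2 = EGDH/AC/- → run E
t=7: L0/L1/L2 = EGDH/AC/- → run E
t=8: L0/L1/L2 = GDH/ACE/- → run G
t=9: L0/L1/L2 = GDH/ACE/- → run G
t=10: L0/L1/L2 = DH/ACEG/- → run D
t=11: L0/L1/L2 = DH/ACEG/- → run D
t=12: L0/L1/L2 = H/ACEGD/- → run H
t=13: L0/L1/L2 = H/ACEGD/- → run H
t=14: L0/L1/L2 = -/ACEGDH/- → run A
t=15: L0/L1/L2 = -/ACEGDH/- → run A
t=16: L0/L1/L2 = -/ACEGDH/- → run A
t=17: L0/L1/L2 = -/ACEGDH/- → run A
t=18: L0/L1/L2 = -/CEGDH/A → run C
t=19: L0/L1/L2 = -/EGDH/A → run E
t=20: L0/L1/L2 = -/EGDH/A → run E
t=21: L0/L1/L2 = -/EGDH/A → run E
t=22: L0/L1/L2 = -/EGDH/A → run E
t=23: L0/L1/L2 = -/GDH/AE → run G
t=24: L0/L1/L2 = -/GDH/AE → run G
t=25: L0/L1/L2 = -/GDH/AE → run G
t=26: L0/L1/L2 = -/DH/AE → run D
t=27: L0/L1/L2 = -/DH/AE → run D
t=28: L0/L1/L2 = -/DH/AE → run D
t=29: L0/L1/L2 = -/DH/AE → run D
t=30: L0/L1/L2 = -/H/AE → run H
t=31: L0/L1/L2 = -/H/AE → run H
t=32: L0/L1/L2 = -/H/AE → run H
t=33: L0/L1/L2 = -/H/AE → run H
t=34: L0/L1/L2 = -/-/AE → run A
t=35: L0/L1/L2 = -/-/E → run E
t=36: L0/L1/L2 = -/-/E → run E
t=37: (idle)
t=38: (idle)
t=39: (idle)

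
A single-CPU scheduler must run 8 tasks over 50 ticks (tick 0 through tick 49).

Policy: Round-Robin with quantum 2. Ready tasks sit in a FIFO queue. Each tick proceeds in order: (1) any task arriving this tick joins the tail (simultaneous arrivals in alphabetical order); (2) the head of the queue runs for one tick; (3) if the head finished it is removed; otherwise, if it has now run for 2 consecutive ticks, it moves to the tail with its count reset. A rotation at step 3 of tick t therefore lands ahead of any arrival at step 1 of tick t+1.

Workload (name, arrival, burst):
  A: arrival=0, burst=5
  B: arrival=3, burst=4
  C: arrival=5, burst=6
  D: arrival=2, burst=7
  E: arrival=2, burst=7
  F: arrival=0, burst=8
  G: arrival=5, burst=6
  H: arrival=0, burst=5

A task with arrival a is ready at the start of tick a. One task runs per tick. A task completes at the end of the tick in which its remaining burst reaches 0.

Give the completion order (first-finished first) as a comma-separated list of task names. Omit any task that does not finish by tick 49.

t=0: queue=[A,F,H] q_used=0 → run A
t=1: queue=[A,F,H] q_used=1 → run A
t=2: queue=[F,H,A,D,E] q_used=0 → run F
t=3: queue=[F,H,A,D,E,B] q_used=1 → run F
t=4: queue=[H,A,D,E,B,F] q_used=0 → run H
t=5: queue=[H,A,D,E,B,F,C,G] q_used=1 → run H
t=6: queue=[A,D,E,B,F,C,G,H] q_used=0 → run A
t=7: queue=[A,D,E,B,F,C,G,H] q_used=1 → run A
t=8: queue=[D,E,B,F,C,G,H,A] q_used=0 → run D
t=9: queue=[D,E,B,F,C,G,H,A] q_used=1 → run D
t=10: queue=[E,B,F,C,G,H,A,D] q_used=0 → run E
t=11: queue=[E,B,F,C,G,H,A,D] q_used=1 → run E
t=12: queue=[B,F,C,G,H,A,D,E] q_used=0 → run B
t=13: queue=[B,F,C,G,H,A,D,E] q_used=1 → run B
t=14: queue=[F,C,G,H,A,D,E,B] q_used=0 → run F
t=15: queue=[F,C,G,H,A,D,E,B] q_used=1 → run F
t=16: queue=[C,G,H,A,D,E,B,F] q_used=0 → run C
t=17: queue=[C,G,H,A,D,E,B,F] q_used=1 → run C
t=18: queue=[G,H,A,D,E,B,F,C] q_used=0 → run G
t=19: queue=[G,H,A,D,E,B,F,C] q_used=1 → run G
t=20: queue=[H,A,D,E,B,F,C,G] q_used=0 → run H
t=21: queue=[H,A,D,E,B,F,C,G] q_used=1 → run H
t=22: queue=[A,D,E,B,F,C,G,H] q_used=0 → run A
t=23: queue=[D,E,B,F,C,G,H] q_used=0 → run D
t=24: queue=[D,E,B,F,C,G,H] q_used=1 → run D
t=25: queue=[E,B,F,C,G,H,D] q_used=0 → run E
t=26: queue=[E,B,F,C,G,H,D] q_used=1 → run E
t=27: queue=[B,F,C,G,H,D,E] q_used=0 → run B
t=28: queue=[B,F,C,G,H,D,E] q_used=1 → run B
t=29: queue=[F,C,G,H,D,E] q_used=0 → run F
t=30: queue=[F,C,G,H,D,E] q_used=1 → run F
t=31: queue=[C,G,H,D,E,F] q_used=0 → run C
t=32: queue=[C,G,H,D,E,F] q_used=1 → run C
t=33: queue=[G,H,D,E,F,C] q_used=0 → run G
t=34: queue=[G,H,D,E,F,C] q_used=1 → run G
t=35: queue=[H,D,E,F,C,G] q_used=0 → run H
t=36: queue=[D,E,F,C,G] q_used=0 → run D
t=37: queue=[D,E,F,C,G] q_used=1 → run D
t=38: queue=[E,F,C,G,D] q_used=0 → run E
t=39: queue=[E,F,C,G,D] q_used=1 → run E
t=40: queue=[F,C,G,D,E] q_used=0 → run F
t=41: queue=[F,C,G,D,E] q_used=1 → run F
t=42: queue=[C,G,D,E] q_used=0 → run C
t=43: queue=[C,G,D,E] q_used=1 → run C
t=44: queue=[G,D,E] q_used=0 → run G
t=45: queue=[G,D,E] q_used=1 → run G
t=46: queue=[D,E] q_used=0 → run D
t=47: queue=[E] q_used=0 → run E
t=48: (idle)
t=49: (idle)

completion order = A, B, H, F, C, G, D, E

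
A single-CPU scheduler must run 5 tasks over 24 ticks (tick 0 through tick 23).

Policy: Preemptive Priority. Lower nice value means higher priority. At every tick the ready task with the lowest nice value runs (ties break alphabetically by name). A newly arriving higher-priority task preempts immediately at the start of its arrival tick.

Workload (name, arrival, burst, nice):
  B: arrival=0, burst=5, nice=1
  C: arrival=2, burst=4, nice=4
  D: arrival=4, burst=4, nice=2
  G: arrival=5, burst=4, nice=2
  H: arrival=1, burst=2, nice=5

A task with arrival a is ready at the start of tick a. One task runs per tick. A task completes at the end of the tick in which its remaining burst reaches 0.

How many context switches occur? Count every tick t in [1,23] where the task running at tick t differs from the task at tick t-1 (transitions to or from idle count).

t=0: ready={B} → run B
t=1: ready={B,H} → run B
t=2: ready={B,C,H} → run B
t=3: ready={B,C,H} → run B
t=4: ready={B,C,D,H} → run B
t=5: ready={C,D,G,H} → run D
t=6: ready={C,D,G,H} → run D
t=7: ready={C,D,G,H} → run D
t=8: ready={C,D,G,H} → run D
t=9: ready={C,G,H} → run G
t=10: ready={C,G,H} → run G
t=11: ready={C,G,H} → run G
t=12: ready={C,G,H} → run G
t=13: ready={C,H} → run C
t=14: ready={C,H} → run C
t=15: ready={C,H} → run C
t=16: ready={C,H} → run C
t=17: ready={H} → run H
t=18: ready={H} → run H
t=19: (idle)
t=20: (idle)
t=21: (idle)
t=22: (idle)
t=23: (idle)

context switches = 5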